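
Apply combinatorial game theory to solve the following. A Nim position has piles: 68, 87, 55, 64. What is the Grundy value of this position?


We need the XOR (exclusive or) of all pile sizes.
After XOR-ing pile 1 (size 68): 0 XOR 68 = 68
After XOR-ing pile 2 (size 87): 68 XOR 87 = 19
After XOR-ing pile 3 (size 55): 19 XOR 55 = 36
After XOR-ing pile 4 (size 64): 36 XOR 64 = 100
The Nim-value of this position is 100.

100


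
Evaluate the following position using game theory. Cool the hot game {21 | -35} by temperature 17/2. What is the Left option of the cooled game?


Original game: {21 | -35} (a switch {a | b} with a > b).
Cooling by t (for t below the temperature (a - b)/2 = 28) taxes each move by t: {a | b} cooled by t is {a - t | b + t}.
Cooling amount: t = 17/2
Cooled Left option: 21 - 17/2 = 25/2
Cooled Right option: -35 + 17/2 = -53/2
Cooled game: {25/2 | -53/2}
Left option = 25/2

25/2


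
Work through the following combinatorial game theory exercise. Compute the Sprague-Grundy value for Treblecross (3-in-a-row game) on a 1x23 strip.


Treblecross: place X on empty cells; 3-in-a-row wins.
Playing within two cells of an existing X lets the opponent win at once, so sensible play treats the cells i-2..i+2 around each X as dead. The player left with no safe cell loses, so this is a normal-play take-away game on strips of safe cells.
Placing X at cell i (0-indexed) of a strip of k safe cells leaves independent strips of sizes max(0, i-2) and max(0, k-i-3). Hence G(k) = mex{ G(max(0,i-2)) XOR G(max(0,k-i-3)) : 0 <= i < k }, with G(0) = 0.
G(1): splits (0,0):0^0=0 -> mex({0}) = 1
G(2): splits (0,0):0^0=0 -> mex({0}) = 1
G(3): splits (0,0):0^0=0 -> mex({0}) = 1
G(4): splits (0,1):0^1=1 (0,0):0^0=0 -> mex({0, 1}) = 2
G(5): splits (0,2):0^1=1 (0,1):0^1=1 (0,0):0^0=0 -> mex({0, 1}) = 2
G(6) = mex({1}) = 0
G(7) = mex({0, 1, 2}) = 3
G(8) = mex({0, 1, 2}) = 3
G(9) = mex({0, 2}) = 1
G(10) = mex({0, 2, 3}) = 1
G(11) = mex({0, 3}) = 1
G(12) = mex({1, 3}) = 0
G(13) = mex({0, 1, 2, 3}) = 4
G(14) = mex({0, 1, 2}) = 3
G(15) = mex({0, 1, 2}) = 3
G(16) = mex({0, 1, 2, 4}) = 3
G(17) = mex({0, 1, 3, 4}) = 2
G(18) = mex({0, 1, 3, 4}) = 2
G(19) = mex({0, 1, 3, 5}) = 2
G(20) = mex({0, 1, 2, 3, 5}) = 4
G(21) = mex({0, 1, 2, 3, 5}) = 4
G(22) = mex({1, 2, 6}) = 0
G(23) = mex({0, 1, 2, 3, 4, 6}) = 5
Therefore G(23) = 5.

5


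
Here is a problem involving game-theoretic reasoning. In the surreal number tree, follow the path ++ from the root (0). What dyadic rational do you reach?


Sign expansion: ++
Rule: track bounds (lo, hi), initially (-inf, +inf). On '+', the current value becomes lo and we move to the simplest number in (value, hi): value + 1 if hi = +inf, otherwise the midpoint (value + hi)/2. On '-', the current value becomes hi and we move to value - 1 if lo = -inf, otherwise the midpoint (lo + value)/2.
Start at 0.
Step 1: sign = +, move right. Bounds: (0, +inf). Value = 1
Step 2: sign = +, move right. Bounds: (1, +inf). Value = 2
The surreal number with sign expansion ++ is 2.

2


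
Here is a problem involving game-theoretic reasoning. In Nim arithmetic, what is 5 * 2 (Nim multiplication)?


Nim multiplication is bilinear over XOR: (u XOR v) * w = (u*w) XOR (v*w).
So we split each operand into its bit components and XOR the pairwise Nim products.
5 = 1 + 4 (as XOR of powers of 2).
2 = 2 (as XOR of powers of 2).
Using the standard Nim-product table on single bits:
  2*2 = 3,   2*4 = 8,   2*8 = 12,
  4*4 = 6,   4*8 = 11,  8*8 = 13,
and  1*x = x (identity), k*l = l*k (commutative).
Pairwise Nim products:
  1 * 2 = 2
  4 * 2 = 8
XOR them: 2 XOR 8 = 10.
Result: 5 * 2 = 10 (in Nim).

10


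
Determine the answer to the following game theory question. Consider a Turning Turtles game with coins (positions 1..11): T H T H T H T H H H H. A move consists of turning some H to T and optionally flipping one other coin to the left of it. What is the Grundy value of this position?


Coins: T H T H T H T H H H H
Key fact: a single head at position k behaves exactly like a Nim heap of size k (turning it to T and optionally flipping a coin at j < k corresponds to moving the heap from k to j, or to 0), and heads combine as a disjunctive sum (two heads at the same place would cancel, matching j XOR j = 0). So the Nim-value is the XOR of the 1-indexed positions of the heads.
Face-up positions (1-indexed): [2, 4, 6, 8, 9, 10, 11]
XOR 0 with 2: 0 XOR 2 = 2
XOR 2 with 4: 2 XOR 4 = 6
XOR 6 with 6: 6 XOR 6 = 0
XOR 0 with 8: 0 XOR 8 = 8
XOR 8 with 9: 8 XOR 9 = 1
XOR 1 with 10: 1 XOR 10 = 11
XOR 11 with 11: 11 XOR 11 = 0
Nim-value = 0

0


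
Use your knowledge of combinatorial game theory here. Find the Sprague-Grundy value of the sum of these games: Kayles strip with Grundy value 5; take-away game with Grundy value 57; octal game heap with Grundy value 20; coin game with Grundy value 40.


By the Sprague-Grundy theorem, the Grundy value of a sum of games is the XOR of individual Grundy values.
Kayles strip: Grundy value = 5. Running XOR: 0 XOR 5 = 5
take-away game: Grundy value = 57. Running XOR: 5 XOR 57 = 60
octal game heap: Grundy value = 20. Running XOR: 60 XOR 20 = 40
coin game: Grundy value = 40. Running XOR: 40 XOR 40 = 0
The combined Grundy value is 0.

0


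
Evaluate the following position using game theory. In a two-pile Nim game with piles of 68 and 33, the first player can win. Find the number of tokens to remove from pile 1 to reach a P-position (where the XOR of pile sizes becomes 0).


Piles: 68 and 33
Current XOR: 68 XOR 33 = 101 (non-zero, so this is an N-position).
To make the XOR zero, we need to find a move that balances the piles.
For pile 1 (size 68): target = 68 XOR 101 = 33
We reduce pile 1 from 68 to 33.
Tokens removed: 68 - 33 = 35
Verification: 33 XOR 33 = 0

35


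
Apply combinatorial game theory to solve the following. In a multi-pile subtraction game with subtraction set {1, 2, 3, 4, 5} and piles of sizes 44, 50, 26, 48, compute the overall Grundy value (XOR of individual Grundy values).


Subtraction set: {1, 2, 3, 4, 5}
For this subtraction set, G(n) = n mod 6 (period = max + 1 = 6).
Pile 1 (size 44): G(44) = 44 mod 6 = 2
Pile 2 (size 50): G(50) = 50 mod 6 = 2
Pile 3 (size 26): G(26) = 26 mod 6 = 2
Pile 4 (size 48): G(48) = 48 mod 6 = 0
Total Grundy value = XOR of all: 2 XOR 2 XOR 2 XOR 0 = 2

2


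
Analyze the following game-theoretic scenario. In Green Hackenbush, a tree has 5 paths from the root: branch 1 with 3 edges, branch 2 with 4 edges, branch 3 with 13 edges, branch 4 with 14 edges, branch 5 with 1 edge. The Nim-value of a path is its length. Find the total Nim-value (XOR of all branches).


The tree has 5 branches from the ground vertex.
In Green Hackenbush, the Nim-value of a simple path of length k is k.
Branch 1: length 3, Nim-value = 3
Branch 2: length 4, Nim-value = 4
Branch 3: length 13, Nim-value = 13
Branch 4: length 14, Nim-value = 14
Branch 5: length 1, Nim-value = 1
Total Nim-value = XOR of all branch values:
0 XOR 3 = 3
3 XOR 4 = 7
7 XOR 13 = 10
10 XOR 14 = 4
4 XOR 1 = 5
Nim-value of the tree = 5

5


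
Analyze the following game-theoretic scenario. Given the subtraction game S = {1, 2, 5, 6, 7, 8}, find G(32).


The subtraction set is S = {1, 2, 5, 6, 7, 8}.
G(k) = mex{ G(k - s) : s in S, s <= k }. We compute iteratively: G(0) = 0.
G(1) = mex({0}) = 1
G(2) = mex({0, 1}) = 2
G(3) = mex({1, 2}) = 0
G(4) = mex({0, 2}) = 1
G(5) = mex({0, 1}) = 2
G(6) = mex({0, 1, 2}) = 3
G(7) = mex({0, 1, 2, 3}) = 4
G(8) = mex({0, 1, 2, 3, 4}) = 5
G(9) = mex({0, 1, 2, 4, 5}) = 3
G(10) = mex({0, 1, 2, 3, 5}) = 4
G(11) = mex({0, 1, 2, 3, 4}) = 5
G(12) = mex({1, 2, 3, 4, 5}) = 0
G(13) = mex({0, 2, 3, 4, 5}) = 1
G(14) = mex({0, 1, 3, 4, 5}) = 2
G(15) = mex({1, 2, 3, 4, 5}) = 0
G(16) = mex({0, 2, 3, 4, 5}) = 1
G(17) = mex({0, 1, 3, 4, 5}) = 2
G(18) = mex({0, 1, 2, 4, 5}) = 3
G(19) = mex({0, 1, 2, 3, 5}) = 4
Observe that G(12)..G(19) = 0, 1, 2, 0, 1, 2, 3, 4 repeats G(0)..G(7) = 0, 1, 2, 0, 1, 2, 3, 4.
For k >= max(S) = 8, G(k) is determined by the previous 8 values G(k-8)..G(k-1); a window of 8 consecutive values has recurred shifted by 12, so by induction G(k + 12) = G(k) for all k >= 0: the sequence is periodic from the start with period 12.
One period: G(0..11) = 0, 1, 2, 0, 1, 2, 3, 4, 5, 3, 4, 5.
32 mod 12 = 8, so G(32) = G(8) = 5.

5


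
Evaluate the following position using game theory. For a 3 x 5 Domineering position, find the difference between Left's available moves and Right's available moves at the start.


Board is 3 x 5 (rows x cols).
Left (vertical) placements: (rows-1) * cols = 2 * 5 = 10
Right (horizontal) placements: rows * (cols-1) = 3 * 4 = 12
Advantage = Left - Right = 10 - 12 = -2

-2


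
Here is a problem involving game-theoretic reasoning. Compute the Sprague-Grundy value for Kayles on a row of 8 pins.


Kayles: a move removes 1 or 2 adjacent pins from a contiguous row.
Removing pins from a row of k leaves two independent rows (a, b) with a + b = k - 1 (one pin) or a + b = k - 2 (two pins); an end removal gives a = 0.
By Sprague-Grundy, G(k) = mex{ G(a) XOR G(b) } over all these splits. G(0) = 0.
G(1): splits (0,0):0^0=0 -> mex({0}) = 1
G(2): splits (0,1):0^1=1 (0,0):0^0=0 -> mex({0, 1}) = 2
G(3): splits (0,2):0^2=2 (1,1):1^1=0 (0,1):0^1=1 -> mex({0, 1, 2}) = 3
G(4): splits (0,3):0^3=3 (1,2):1^2=3 (0,2):0^2=2 (1,1):1^1=0 -> mex({0, 2, 3}) = 1
G(5): splits (0,4):0^1=1 (1,3):1^3=2 (2,2):2^2=0 (0,3):0^3=3 (1,2):1^2=3 -> mex({0, 1, 2, 3}) = 4
G(6) = mex({0, 1, 2, 4}) = 3
G(7) = mex({0, 1, 3, 4, 5}) = 2
G(8) = mex({0, 2, 3, 5, 6}) = 1
Therefore G(8) = 1.

1


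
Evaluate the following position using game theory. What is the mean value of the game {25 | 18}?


Game = {25 | 18}, a switch {a | b} with numbers a > b.
Its thermograph has left wall a - t and right wall b + t, which meet at t = (a - b)/2, where both equal (a + b)/2. So the mast (mean value) is at (a + b)/2.
Mean = (25 + (18))/2 = 43/2 = 43/2

43/2


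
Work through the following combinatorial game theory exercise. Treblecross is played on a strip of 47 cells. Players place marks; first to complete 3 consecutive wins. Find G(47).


Treblecross: place X on empty cells; 3-in-a-row wins.
Playing within two cells of an existing X lets the opponent win at once, so sensible play treats the cells i-2..i+2 around each X as dead. The player left with no safe cell loses, so this is a normal-play take-away game on strips of safe cells.
Placing X at cell i (0-indexed) of a strip of k safe cells leaves independent strips of sizes max(0, i-2) and max(0, k-i-3). Hence G(k) = mex{ G(max(0,i-2)) XOR G(max(0,k-i-3)) : 0 <= i < k }, with G(0) = 0.
G(1): splits (0,0):0^0=0 -> mex({0}) = 1
G(2): splits (0,0):0^0=0 -> mex({0}) = 1
G(3): splits (0,0):0^0=0 -> mex({0}) = 1
G(4): splits (0,1):0^1=1 (0,0):0^0=0 -> mex({0, 1}) = 2
G(5): splits (0,2):0^1=1 (0,1):0^1=1 (0,0):0^0=0 -> mex({0, 1}) = 2
G(6) = mex({1}) = 0
G(7) = mex({0, 1, 2}) = 3
G(8) = mex({0, 1, 2}) = 3
G(9) = mex({0, 2}) = 1
G(10) = mex({0, 2, 3}) = 1
G(11) = mex({0, 3}) = 1
G(12) = mex({1, 3}) = 0
G(13) = mex({0, 1, 2, 3}) = 4
G(14) = mex({0, 1, 2}) = 3
G(15) = mex({0, 1, 2}) = 3
G(16) = mex({0, 1, 2, 4}) = 3
G(17) = mex({0, 1, 3, 4}) = 2
G(18) = mex({0, 1, 3, 4}) = 2
G(19) = mex({0, 1, 3, 5}) = 2
G(20) = mex({0, 1, 2, 3, 5}) = 4
G(21) = mex({0, 1, 2, 3, 5}) = 4
G(22) = mex({1, 2, 6}) = 0
G(23) = mex({0, 1, 2, 3, 4, 6}) = 5
G(24) = mex({0, 1, 2, 3, 4}) = 5
G(25) = mex({0, 1, 3, 4, 7}) = 2
G(26) = mex({0, 1, 3, 4, 5, 7}) = 2
G(27) = mex({0, 1, 3, 5}) = 2
G(28) = mex({0, 1, 2, 5}) = 3
G(29) = mex({0, 1, 2, 4, 5, 6}) = 3
G(30) = mex({1, 2, 4, 6}) = 0
G(31) = mex({0, 1, 2, 3, 4, 6}) = 5
G(32) = mex({1, 2, 3, 4, 7}) = 0
G(33) = mex({0, 3, 7}) = 1
G(34) = mex({0, 2, 3, 5, 7}) = 1
G(35) = mex({0, 2, 3, 5, 6}) = 1
G(36) = mex({0, 1, 2, 5, 6}) = 3
G(37) = mex({0, 1, 2, 4, 5, 6}) = 3
G(38) = mex({0, 1, 2, 4}) = 3
G(39) = mex({0, 1, 2, 3, 4, 7}) = 5
G(40) = mex({0, 1, 2, 3, 4, 5, 7}) = 6
G(41) = mex({0, 1, 2, 3, 5, 7}) = 4
G(42) = mex({0, 1, 2, 3, 5, 6, 7}) = 4
G(43) = mex({0, 2, 3, 5, 6}) = 1
G(44) = mex({1, 2, 3, 4, 5, 6}) = 0
G(45) = mex({0, 1, 2, 3, 4, 6, 7}) = 5
G(46) = mex({0, 1, 2, 3, 4, 7}) = 5
G(47) = mex({0, 1, 2, 3, 4, 5, 7}) = 6
Therefore G(47) = 6.

6


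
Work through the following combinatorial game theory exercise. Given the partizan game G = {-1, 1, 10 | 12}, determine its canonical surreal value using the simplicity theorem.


Left options: {-1, 1, 10}, max = 10
Right options: {12}, min = 12
All options are numbers and max(Left) < min(Right), so by the simplicity theorem the value is the simplest (earliest-born) number strictly between 10 and 12.
The only integer strictly between 10 and 12 is 11.
No non-integer in the interval can be simpler: if x is a non-integer in the interval, then floor(x) or ceil(x) also lies in the interval (the interval contains an integer), and both are proper prefixes of x's sign expansion, i.e. born earlier. So the game value is 11.
Game value = 11

11


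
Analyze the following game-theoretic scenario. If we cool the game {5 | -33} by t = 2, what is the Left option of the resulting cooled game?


Original game: {5 | -33} (a switch {a | b} with a > b).
Cooling by t (for t below the temperature (a - b)/2 = 19) taxes each move by t: {a | b} cooled by t is {a - t | b + t}.
Cooling amount: t = 2
Cooled Left option: 5 - 2 = 3
Cooled Right option: -33 + 2 = -31
Cooled game: {3 | -31}
Left option = 3

3


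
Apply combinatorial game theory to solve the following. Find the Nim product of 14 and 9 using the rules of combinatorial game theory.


Nim multiplication is bilinear over XOR: (u XOR v) * w = (u*w) XOR (v*w).
So we split each operand into its bit components and XOR the pairwise Nim products.
14 = 2 + 4 + 8 (as XOR of powers of 2).
9 = 1 + 8 (as XOR of powers of 2).
Using the standard Nim-product table on single bits:
  2*2 = 3,   2*4 = 8,   2*8 = 12,
  4*4 = 6,   4*8 = 11,  8*8 = 13,
and  1*x = x (identity), k*l = l*k (commutative).
Pairwise Nim products:
  2 * 1 = 2
  2 * 8 = 12
  4 * 1 = 4
  4 * 8 = 11
  8 * 1 = 8
  8 * 8 = 13
XOR them: 2 XOR 12 XOR 4 XOR 11 XOR 8 XOR 13 = 4.
Result: 14 * 9 = 4 (in Nim).

4


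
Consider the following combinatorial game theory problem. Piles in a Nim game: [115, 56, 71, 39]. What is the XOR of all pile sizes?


We need the XOR (exclusive or) of all pile sizes.
After XOR-ing pile 1 (size 115): 0 XOR 115 = 115
After XOR-ing pile 2 (size 56): 115 XOR 56 = 75
After XOR-ing pile 3 (size 71): 75 XOR 71 = 12
After XOR-ing pile 4 (size 39): 12 XOR 39 = 43
The Nim-value of this position is 43.

43


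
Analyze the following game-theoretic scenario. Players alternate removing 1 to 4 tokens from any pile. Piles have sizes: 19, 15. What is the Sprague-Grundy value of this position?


Subtraction set: {1, 2, 3, 4}
For this subtraction set, G(n) = n mod 5 (period = max + 1 = 5).
Pile 1 (size 19): G(19) = 19 mod 5 = 4
Pile 2 (size 15): G(15) = 15 mod 5 = 0
Total Grundy value = XOR of all: 4 XOR 0 = 4

4


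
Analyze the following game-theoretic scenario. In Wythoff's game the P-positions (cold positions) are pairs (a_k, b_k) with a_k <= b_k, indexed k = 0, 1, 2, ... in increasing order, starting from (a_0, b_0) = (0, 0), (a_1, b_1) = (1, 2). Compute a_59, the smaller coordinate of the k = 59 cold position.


By Wythoff's theorem, a_k = floor(k * phi) and b_k = floor(k * phi^2) = a_k + k, where phi = (1 + sqrt(5))/2 is the golden ratio.
phi = (1 + sqrt(5))/2 = 1.618034
k = 59
k * phi = 59 * 1.618034 = 95.464005
a_59 = floor(k * phi) = 95

95


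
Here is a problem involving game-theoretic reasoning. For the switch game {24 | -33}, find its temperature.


The game is {24 | -33}, a switch {a | b} with numbers a > b.
Cooling {a | b} by t gives {a - t | b + t}, which stops being hot when a - t = b + t, i.e. at t = (a - b)/2. So the temperature of a switch is (a - b)/2.
Temperature = (Left option - Right option) / 2
= (24 - (-33)) / 2
= 57 / 2
= 57/2

57/2


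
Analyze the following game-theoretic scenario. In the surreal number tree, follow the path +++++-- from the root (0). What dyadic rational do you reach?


Sign expansion: +++++--
Rule: track bounds (lo, hi), initially (-inf, +inf). On '+', the current value becomes lo and we move to the simplest number in (value, hi): value + 1 if hi = +inf, otherwise the midpoint (value + hi)/2. On '-', the current value becomes hi and we move to value - 1 if lo = -inf, otherwise the midpoint (lo + value)/2.
Start at 0.
Step 1: sign = +, move right. Bounds: (0, +inf). Value = 1
Step 2: sign = +, move right. Bounds: (1, +inf). Value = 2
Step 3: sign = +, move right. Bounds: (2, +inf). Value = 3
Step 4: sign = +, move right. Bounds: (3, +inf). Value = 4
Step 5: sign = +, move right. Bounds: (4, +inf). Value = 5
Step 6: sign = -, move left. Bounds: (4, 5). Value = 9/2
Step 7: sign = -, move left. Bounds: (4, 9/2). Value = 17/4
The surreal number with sign expansion +++++-- is 17/4.

17/4


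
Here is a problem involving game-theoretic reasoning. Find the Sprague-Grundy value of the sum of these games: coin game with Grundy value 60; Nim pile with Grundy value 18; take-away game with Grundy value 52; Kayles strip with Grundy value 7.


By the Sprague-Grundy theorem, the Grundy value of a sum of games is the XOR of individual Grundy values.
coin game: Grundy value = 60. Running XOR: 0 XOR 60 = 60
Nim pile: Grundy value = 18. Running XOR: 60 XOR 18 = 46
take-away game: Grundy value = 52. Running XOR: 46 XOR 52 = 26
Kayles strip: Grundy value = 7. Running XOR: 26 XOR 7 = 29
The combined Grundy value is 29.

29


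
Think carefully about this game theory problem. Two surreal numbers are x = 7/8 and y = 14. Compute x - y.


x = 7/8, y = 14
Converting to common denominator: 8
x = 7/8, y = 112/8
x - y = 7/8 - 14 = -105/8

-105/8


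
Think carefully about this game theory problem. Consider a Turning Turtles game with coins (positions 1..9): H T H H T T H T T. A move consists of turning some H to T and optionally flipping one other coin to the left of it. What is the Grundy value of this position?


Coins: H T H H T T H T T
Key fact: a single head at position k behaves exactly like a Nim heap of size k (turning it to T and optionally flipping a coin at j < k corresponds to moving the heap from k to j, or to 0), and heads combine as a disjunctive sum (two heads at the same place would cancel, matching j XOR j = 0). So the Nim-value is the XOR of the 1-indexed positions of the heads.
Face-up positions (1-indexed): [1, 3, 4, 7]
XOR 0 with 1: 0 XOR 1 = 1
XOR 1 with 3: 1 XOR 3 = 2
XOR 2 with 4: 2 XOR 4 = 6
XOR 6 with 7: 6 XOR 7 = 1
Nim-value = 1

1


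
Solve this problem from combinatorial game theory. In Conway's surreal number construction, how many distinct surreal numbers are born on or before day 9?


Day 0: {|} = 0 is born. Count = 1.
Day n: the number of surreal numbers born by day n is 2^(n+1) - 1.
By day 0: 2^1 - 1 = 1
By day 1: 2^2 - 1 = 3
By day 2: 2^3 - 1 = 7
By day 3: 2^4 - 1 = 15
By day 4: 2^5 - 1 = 31
By day 5: 2^6 - 1 = 63
By day 6: 2^7 - 1 = 127
By day 7: 2^8 - 1 = 255
By day 8: 2^9 - 1 = 511
By day 9: 2^10 - 1 = 1023
By day 9: 1023 surreal numbers.

1023


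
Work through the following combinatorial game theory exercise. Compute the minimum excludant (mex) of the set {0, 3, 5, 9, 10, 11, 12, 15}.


Set = {0, 3, 5, 9, 10, 11, 12, 15}
0 is in the set.
1 is NOT in the set. This is the mex.
mex = 1

1


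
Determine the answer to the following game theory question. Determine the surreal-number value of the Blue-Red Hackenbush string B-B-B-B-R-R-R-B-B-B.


Edges (from ground): B-B-B-B-R-R-R-B-B-B
By Berlekamp's sign-expansion rule, a Blue-Red Hackenbush stalk has the value of the surreal number whose sign sequence is the edge sequence with B -> + and R -> -.
Sign sequence: ++++---+++
Trace the sign expansion in the surreal number tree, starting from 0:
Edge 1: B (sign +) -> bounds (0, +inf), value = 1
Edge 2: B (sign +) -> bounds (1, +inf), value = 2
Edge 3: B (sign +) -> bounds (2, +inf), value = 3
Edge 4: B (sign +) -> bounds (3, +inf), value = 4
Edge 5: R (sign -) -> bounds (3, 4), value = 7/2
Edge 6: R (sign -) -> bounds (3, 7/2), value = 13/4
Edge 7: R (sign -) -> bounds (3, 13/4), value = 25/8
Edge 8: B (sign +) -> bounds (25/8, 13/4), value = 51/16
Edge 9: B (sign +) -> bounds (51/16, 13/4), value = 103/32
Edge 10: B (sign +) -> bounds (103/32, 13/4), value = 207/64
Game value = 207/64

207/64


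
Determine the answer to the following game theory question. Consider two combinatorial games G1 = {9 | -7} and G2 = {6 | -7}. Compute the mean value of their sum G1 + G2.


G1 = {9 | -7}, G2 = {6 | -7}
Each is a switch {a | b} with numbers a > b; its mean value is (a + b)/2, and mean value is additive over game sums: m(G1 + G2) = m(G1) + m(G2).
Mean of G1 = (9 + (-7))/2 = 2/2 = 1
Mean of G2 = (6 + (-7))/2 = -1/2 = -1/2
Mean of G1 + G2 = 1 + -1/2 = 1/2

1/2


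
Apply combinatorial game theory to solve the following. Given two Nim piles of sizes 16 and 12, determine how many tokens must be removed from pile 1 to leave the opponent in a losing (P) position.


Piles: 16 and 12
Current XOR: 16 XOR 12 = 28 (non-zero, so this is an N-position).
To make the XOR zero, we need to find a move that balances the piles.
For pile 1 (size 16): target = 16 XOR 28 = 12
We reduce pile 1 from 16 to 12.
Tokens removed: 16 - 12 = 4
Verification: 12 XOR 12 = 0

4


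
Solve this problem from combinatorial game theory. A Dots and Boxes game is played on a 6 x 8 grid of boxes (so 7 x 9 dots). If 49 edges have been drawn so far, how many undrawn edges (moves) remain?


Grid: 6 x 8 boxes, i.e. 7 rows and 9 columns of dots.
Horizontal edges: (rows + 1) * cols = 7 * 8 = 56
Vertical edges: rows * (cols + 1) = 6 * 9 = 54
Total edges: 56 + 54 = 110
Edges drawn: 49
Remaining: 110 - 49 = 61

61


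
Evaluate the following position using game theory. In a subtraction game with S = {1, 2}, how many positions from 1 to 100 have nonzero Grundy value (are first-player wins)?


Subtraction set S = {1, 2}, so G(n) = n mod 3.
G(n) = 0 when n is a multiple of 3.
Multiples of 3 in [1, 100]: 33
N-positions (nonzero Grundy) = 100 - 33 = 67

67


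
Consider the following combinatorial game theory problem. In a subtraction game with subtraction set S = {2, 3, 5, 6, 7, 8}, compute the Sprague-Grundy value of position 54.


The subtraction set is S = {2, 3, 5, 6, 7, 8}.
G(k) = mex{ G(k - s) : s in S, s <= k }. We compute iteratively: G(0) = 0.
G(1) = mex({}) = 0
G(2) = mex({0}) = 1
G(3) = mex({0}) = 1
G(4) = mex({0, 1}) = 2
G(5) = mex({0, 1}) = 2
G(6) = mex({0, 1, 2}) = 3
G(7) = mex({0, 1, 2}) = 3
G(8) = mex({0, 1, 2, 3}) = 4
G(9) = mex({0, 1, 2, 3}) = 4
G(10) = mex({1, 2, 3, 4}) = 0
G(11) = mex({1, 2, 3, 4}) = 0
G(12) = mex({0, 2, 3, 4}) = 1
G(13) = mex({0, 2, 3, 4}) = 1
G(14) = mex({0, 1, 3, 4}) = 2
G(15) = mex({0, 1, 3, 4}) = 2
G(16) = mex({0, 1, 2, 4}) = 3
G(17) = mex({0, 1, 2, 4}) = 3
Observe that G(10)..G(17) = 0, 0, 1, 1, 2, 2, 3, 3 repeats G(0)..G(7) = 0, 0, 1, 1, 2, 2, 3, 3.
For k >= max(S) = 8, G(k) is determined by the previous 8 values G(k-8)..G(k-1); a window of 8 consecutive values has recurred shifted by 10, so by induction G(k + 10) = G(k) for all k >= 0: the sequence is periodic from the start with period 10.
One period: G(0..9) = 0, 0, 1, 1, 2, 2, 3, 3, 4, 4.
54 mod 10 = 4, so G(54) = G(4) = 2.

2


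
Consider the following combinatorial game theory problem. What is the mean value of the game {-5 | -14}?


Game = {-5 | -14}, a switch {a | b} with numbers a > b.
Its thermograph has left wall a - t and right wall b + t, which meet at t = (a - b)/2, where both equal (a + b)/2. So the mast (mean value) is at (a + b)/2.
Mean = (-5 + (-14))/2 = -19/2 = -19/2

-19/2


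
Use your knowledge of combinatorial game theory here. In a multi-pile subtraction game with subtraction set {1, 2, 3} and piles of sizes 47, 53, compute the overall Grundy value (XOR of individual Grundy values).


Subtraction set: {1, 2, 3}
For this subtraction set, G(n) = n mod 4 (period = max + 1 = 4).
Pile 1 (size 47): G(47) = 47 mod 4 = 3
Pile 2 (size 53): G(53) = 53 mod 4 = 1
Total Grundy value = XOR of all: 3 XOR 1 = 2

2


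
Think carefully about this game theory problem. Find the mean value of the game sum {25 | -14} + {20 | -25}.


G1 = {25 | -14}, G2 = {20 | -25}
Each is a switch {a | b} with numbers a > b; its mean value is (a + b)/2, and mean value is additive over game sums: m(G1 + G2) = m(G1) + m(G2).
Mean of G1 = (25 + (-14))/2 = 11/2 = 11/2
Mean of G2 = (20 + (-25))/2 = -5/2 = -5/2
Mean of G1 + G2 = 11/2 + -5/2 = 3

3


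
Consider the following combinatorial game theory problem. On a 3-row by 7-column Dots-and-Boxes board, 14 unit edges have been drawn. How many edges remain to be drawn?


Grid: 3 x 7 boxes, i.e. 4 rows and 8 columns of dots.
Horizontal edges: (rows + 1) * cols = 4 * 7 = 28
Vertical edges: rows * (cols + 1) = 3 * 8 = 24
Total edges: 28 + 24 = 52
Edges drawn: 14
Remaining: 52 - 14 = 38

38


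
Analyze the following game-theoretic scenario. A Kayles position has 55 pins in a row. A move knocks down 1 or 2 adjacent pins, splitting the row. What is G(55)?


Kayles: a move removes 1 or 2 adjacent pins from a contiguous row.
Removing pins from a row of k leaves two independent rows (a, b) with a + b = k - 1 (one pin) or a + b = k - 2 (two pins); an end removal gives a = 0.
By Sprague-Grundy, G(k) = mex{ G(a) XOR G(b) } over all these splits. G(0) = 0.
G(1): splits (0,0):0^0=0 -> mex({0}) = 1
G(2): splits (0,1):0^1=1 (0,0):0^0=0 -> mex({0, 1}) = 2
G(3): splits (0,2):0^2=2 (1,1):1^1=0 (0,1):0^1=1 -> mex({0, 1, 2}) = 3
G(4): splits (0,3):0^3=3 (1,2):1^2=3 (0,2):0^2=2 (1,1):1^1=0 -> mex({0, 2, 3}) = 1
G(5): splits (0,4):0^1=1 (1,3):1^3=2 (2,2):2^2=0 (0,3):0^3=3 (1,2):1^2=3 -> mex({0, 1, 2, 3}) = 4
G(6) = mex({0, 1, 2, 4}) = 3
G(7) = mex({0, 1, 3, 4, 5}) = 2
G(8) = mex({0, 2, 3, 5, 6}) = 1
G(9) = mex({0, 1, 2, 3, 6, 7}) = 4
G(10) = mex({0, 1, 3, 4, 5, 7}) = 2
G(11) = mex({0, 1, 2, 3, 4, 5}) = 6
G(12) = mex({0, 1, 2, 3, 5, 6, 7}) = 4
G(13) = mex({0, 2, 3, 4, 6, 7}) = 1
G(14) = mex({0, 1, 4, 5, 6, 7}) = 2
G(15) = mex({0, 1, 2, 3, 4, 5, 6}) = 7
G(16) = mex({0, 2, 3, 5, 6, 7}) = 1
G(17) = mex({0, 1, 2, 3, 5, 6, 7}) = 4
G(18) = mex({0, 1, 2, 4, 5, 6}) = 3
G(19) = mex({0, 1, 3, 4, 5, 7}) = 2
G(20) = mex({0, 2, 3, 4, 5, 6, 7}) = 1
G(21) = mex({0, 1, 2, 3, 5, 6, 7}) = 4
G(22) = mex({0, 1, 2, 3, 4, 5, 7}) = 6
G(23) = mex({0, 1, 2, 3, 4, 5, 6}) = 7
G(24) = mex({0, 1, 2, 3, 5, 6, 7}) = 4
G(25) = mex({0, 2, 3, 4, 6, 7}) = 1
G(26) = mex({0, 1, 3, 4, 5, 6, 7}) = 2
G(27) = mex({0, 1, 2, 3, 4, 5, 6, 7}) = 8
G(28) = mex({0, 1, 2, 3, 4, 6, 7, 8}) = 5
G(29) = mex({0, 1, 2, 3, 5, 6, 7, 8, 9}) = 4
G(30) = mex({0, 1, 2, 3, 4, 5, 6, 9, 10}) = 7
G(31) = mex({0, 1, 3, 4, 5, 7, 10, 11}) = 2
G(32) = mex({0, 2, 3, 4, 5, 6, 7, 9, 11}) = 1
G(33) = mex({0, 1, 2, 3, 4, 5, 6, 7, 9, 12}) = 8
G(34) = mex({0, 1, 2, 3, 4, 5, 7, 8, 11, 12}) = 6
G(35) = mex({0, 1, 2, 3, 4, 5, 6, 8, 9, 10, 11}) = 7
G(36) = mex({0, 1, 2, 3, 5, 6, 7, 9, 10}) = 4
G(37) = mex({0, 2, 3, 4, 6, 7, 9, 10, 11, 12}) = 1
G(38) = mex({0, 1, 3, 4, 5, 6, 7, 9, 10, 11, 12}) = 2
G(39) = mex({0, 1, 2, 4, 5, 6, 7, 9, 10, 12, 14}) = 3
G(40) = mex({0, 2, 3, 4, 6, 7, 11, 12, 14}) = 1
G(41) = mex({0, 1, 2, 3, 5, 6, 7, 9, 10, 11, 12}) = 4
G(42) = mex({0, 1, 2, 3, 4, 5, 6, 9, 10}) = 7
G(43) = mex({0, 1, 3, 4, 5, 7, 9, 10, 12, 15}) = 2
G(44) = mex({0, 2, 3, 4, 5, 6, 7, 9, 10, 12, 15}) = 1
G(45) = mex({0, 1, 2, 3, 4, 5, 6, 7, 9, 10, 12, 14}) = 8
G(46) = mex({0, 1, 3, 4, 5, 7, 8, 11, 12, 14}) = 2
G(47) = mex({0, 1, 2, 3, 4, 5, 6, 8, 9, 10, 11, 12}) = 7
G(48) = mex({0, 1, 2, 3, 5, 6, 7, 9, 10}) = 4
G(49) = mex({0, 2, 3, 4, 6, 7, 9, 10, 11, 12, 15}) = 1
G(50) = mex({0, 1, 4, 5, 6, 7, 9, 11, 12, 14, 15}) = 2
G(51) = mex({0, 1, 2, 3, 4, 5, 6, 7, 9, 12, 14, 15}) = 8
G(52) = mex({0, 2, 3, 4, 5, 6, 7, 8, 11, 12, 15}) = 1
G(53) = mex({0, 1, 2, 3, 5, 6, 7, 8, 9, 10, 11, 12}) = 4
G(54) = mex({0, 1, 2, 3, 4, 5, 6, 9, 10}) = 7
G(55) = mex({0, 1, 3, 4, 5, 7, 9, 10, 11, 12}) = 2
Therefore G(55) = 2.

2


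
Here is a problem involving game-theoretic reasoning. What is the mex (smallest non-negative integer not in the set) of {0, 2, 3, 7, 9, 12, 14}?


Set = {0, 2, 3, 7, 9, 12, 14}
0 is in the set.
1 is NOT in the set. This is the mex.
mex = 1

1


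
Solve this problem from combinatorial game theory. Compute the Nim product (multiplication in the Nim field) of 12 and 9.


Nim multiplication is bilinear over XOR: (u XOR v) * w = (u*w) XOR (v*w).
So we split each operand into its bit components and XOR the pairwise Nim products.
12 = 4 + 8 (as XOR of powers of 2).
9 = 1 + 8 (as XOR of powers of 2).
Using the standard Nim-product table on single bits:
  2*2 = 3,   2*4 = 8,   2*8 = 12,
  4*4 = 6,   4*8 = 11,  8*8 = 13,
and  1*x = x (identity), k*l = l*k (commutative).
Pairwise Nim products:
  4 * 1 = 4
  4 * 8 = 11
  8 * 1 = 8
  8 * 8 = 13
XOR them: 4 XOR 11 XOR 8 XOR 13 = 10.
Result: 12 * 9 = 10 (in Nim).

10


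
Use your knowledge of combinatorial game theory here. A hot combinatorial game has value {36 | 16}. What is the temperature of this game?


The game is {36 | 16}, a switch {a | b} with numbers a > b.
Cooling {a | b} by t gives {a - t | b + t}, which stops being hot when a - t = b + t, i.e. at t = (a - b)/2. So the temperature of a switch is (a - b)/2.
Temperature = (Left option - Right option) / 2
= (36 - (16)) / 2
= 20 / 2
= 10

10


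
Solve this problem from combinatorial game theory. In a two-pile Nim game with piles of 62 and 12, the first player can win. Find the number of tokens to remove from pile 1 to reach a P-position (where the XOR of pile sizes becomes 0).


Piles: 62 and 12
Current XOR: 62 XOR 12 = 50 (non-zero, so this is an N-position).
To make the XOR zero, we need to find a move that balances the piles.
For pile 1 (size 62): target = 62 XOR 50 = 12
We reduce pile 1 from 62 to 12.
Tokens removed: 62 - 12 = 50
Verification: 12 XOR 12 = 0

50


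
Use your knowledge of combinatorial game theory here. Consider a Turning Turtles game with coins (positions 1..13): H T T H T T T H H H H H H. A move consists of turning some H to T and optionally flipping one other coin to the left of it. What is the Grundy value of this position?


Coins: H T T H T T T H H H H H H
Key fact: a single head at position k behaves exactly like a Nim heap of size k (turning it to T and optionally flipping a coin at j < k corresponds to moving the heap from k to j, or to 0), and heads combine as a disjunctive sum (two heads at the same place would cancel, matching j XOR j = 0). So the Nim-value is the XOR of the 1-indexed positions of the heads.
Face-up positions (1-indexed): [1, 4, 8, 9, 10, 11, 12, 13]
XOR 0 with 1: 0 XOR 1 = 1
XOR 1 with 4: 1 XOR 4 = 5
XOR 5 with 8: 5 XOR 8 = 13
XOR 13 with 9: 13 XOR 9 = 4
XOR 4 with 10: 4 XOR 10 = 14
XOR 14 with 11: 14 XOR 11 = 5
XOR 5 with 12: 5 XOR 12 = 9
XOR 9 with 13: 9 XOR 13 = 4
Nim-value = 4

4


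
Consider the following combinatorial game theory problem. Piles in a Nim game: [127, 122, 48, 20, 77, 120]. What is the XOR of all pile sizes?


We need the XOR (exclusive or) of all pile sizes.
After XOR-ing pile 1 (size 127): 0 XOR 127 = 127
After XOR-ing pile 2 (size 122): 127 XOR 122 = 5
After XOR-ing pile 3 (size 48): 5 XOR 48 = 53
After XOR-ing pile 4 (size 20): 53 XOR 20 = 33
After XOR-ing pile 5 (size 77): 33 XOR 77 = 108
After XOR-ing pile 6 (size 120): 108 XOR 120 = 20
The Nim-value of this position is 20.

20


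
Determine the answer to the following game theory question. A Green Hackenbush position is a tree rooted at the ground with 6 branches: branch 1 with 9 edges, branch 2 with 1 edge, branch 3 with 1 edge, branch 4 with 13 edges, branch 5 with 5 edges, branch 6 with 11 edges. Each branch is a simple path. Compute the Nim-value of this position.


The tree has 6 branches from the ground vertex.
In Green Hackenbush, the Nim-value of a simple path of length k is k.
Branch 1: length 9, Nim-value = 9
Branch 2: length 1, Nim-value = 1
Branch 3: length 1, Nim-value = 1
Branch 4: length 13, Nim-value = 13
Branch 5: length 5, Nim-value = 5
Branch 6: length 11, Nim-value = 11
Total Nim-value = XOR of all branch values:
0 XOR 9 = 9
9 XOR 1 = 8
8 XOR 1 = 9
9 XOR 13 = 4
4 XOR 5 = 1
1 XOR 11 = 10
Nim-value of the tree = 10

10


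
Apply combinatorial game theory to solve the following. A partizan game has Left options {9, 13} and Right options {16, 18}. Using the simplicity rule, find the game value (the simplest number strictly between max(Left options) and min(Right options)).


Left options: {9, 13}, max = 13
Right options: {16, 18}, min = 16
All options are numbers and max(Left) < min(Right), so by the simplicity theorem the value is the simplest (earliest-born) number strictly between 13 and 16.
Integers 14 through 15 all lie strictly between 13 and 16.
Among integers, the simplest (lowest birthday = smallest |n|; 0 is born on day 0, +-n on day n) is 14.
No non-integer in the interval can be simpler: if x is a non-integer in the interval, then floor(x) or ceil(x) also lies in the interval (the interval contains an integer), and both are proper prefixes of x's sign expansion, i.e. born earlier. So the game value is 14.
Game value = 14

14


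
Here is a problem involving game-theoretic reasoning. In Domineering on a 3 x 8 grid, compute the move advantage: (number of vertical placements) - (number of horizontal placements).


Board is 3 x 8 (rows x cols).
Left (vertical) placements: (rows-1) * cols = 2 * 8 = 16
Right (horizontal) placements: rows * (cols-1) = 3 * 7 = 21
Advantage = Left - Right = 16 - 21 = -5

-5


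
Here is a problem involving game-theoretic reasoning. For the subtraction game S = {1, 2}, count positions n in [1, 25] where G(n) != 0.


Subtraction set S = {1, 2}, so G(n) = n mod 3.
G(n) = 0 when n is a multiple of 3.
Multiples of 3 in [1, 25]: 8
N-positions (nonzero Grundy) = 25 - 8 = 17

17


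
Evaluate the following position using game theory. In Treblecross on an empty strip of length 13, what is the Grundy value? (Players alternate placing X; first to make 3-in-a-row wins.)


Treblecross: place X on empty cells; 3-in-a-row wins.
Playing within two cells of an existing X lets the opponent win at once, so sensible play treats the cells i-2..i+2 around each X as dead. The player left with no safe cell loses, so this is a normal-play take-away game on strips of safe cells.
Placing X at cell i (0-indexed) of a strip of k safe cells leaves independent strips of sizes max(0, i-2) and max(0, k-i-3). Hence G(k) = mex{ G(max(0,i-2)) XOR G(max(0,k-i-3)) : 0 <= i < k }, with G(0) = 0.
G(1): splits (0,0):0^0=0 -> mex({0}) = 1
G(2): splits (0,0):0^0=0 -> mex({0}) = 1
G(3): splits (0,0):0^0=0 -> mex({0}) = 1
G(4): splits (0,1):0^1=1 (0,0):0^0=0 -> mex({0, 1}) = 2
G(5): splits (0,2):0^1=1 (0,1):0^1=1 (0,0):0^0=0 -> mex({0, 1}) = 2
G(6) = mex({1}) = 0
G(7) = mex({0, 1, 2}) = 3
G(8) = mex({0, 1, 2}) = 3
G(9) = mex({0, 2}) = 1
G(10) = mex({0, 2, 3}) = 1
G(11) = mex({0, 3}) = 1
G(12) = mex({1, 3}) = 0
G(13) = mex({0, 1, 2, 3}) = 4
Therefore G(13) = 4.

4


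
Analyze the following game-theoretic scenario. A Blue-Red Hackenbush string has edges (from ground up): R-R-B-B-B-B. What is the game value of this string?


Edges (from ground): R-R-B-B-B-B
By Berlekamp's sign-expansion rule, a Blue-Red Hackenbush stalk has the value of the surreal number whose sign sequence is the edge sequence with B -> + and R -> -.
Sign sequence: --++++
Trace the sign expansion in the surreal number tree, starting from 0:
Edge 1: R (sign -) -> bounds (-inf, 0), value = -1
Edge 2: R (sign -) -> bounds (-inf, -1), value = -2
Edge 3: B (sign +) -> bounds (-2, -1), value = -3/2
Edge 4: B (sign +) -> bounds (-3/2, -1), value = -5/4
Edge 5: B (sign +) -> bounds (-5/4, -1), value = -9/8
Edge 6: B (sign +) -> bounds (-9/8, -1), value = -17/16
Game value = -17/16

-17/16


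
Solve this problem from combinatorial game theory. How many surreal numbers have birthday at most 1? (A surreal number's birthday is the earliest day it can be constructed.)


Day 0: {|} = 0 is born. Count = 1.
Day n: the number of surreal numbers born by day n is 2^(n+1) - 1.
By day 0: 2^1 - 1 = 1
By day 1: 2^2 - 1 = 3
By day 1: 3 surreal numbers.

3


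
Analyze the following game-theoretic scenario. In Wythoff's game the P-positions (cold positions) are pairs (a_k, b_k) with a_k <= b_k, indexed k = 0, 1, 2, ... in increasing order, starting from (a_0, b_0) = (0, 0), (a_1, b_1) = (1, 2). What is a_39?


By Wythoff's theorem, a_k = floor(k * phi) and b_k = floor(k * phi^2) = a_k + k, where phi = (1 + sqrt(5))/2 is the golden ratio.
phi = (1 + sqrt(5))/2 = 1.618034
k = 39
k * phi = 39 * 1.618034 = 63.103326
a_39 = floor(k * phi) = 63

63


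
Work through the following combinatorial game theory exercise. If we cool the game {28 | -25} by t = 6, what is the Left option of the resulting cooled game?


Original game: {28 | -25} (a switch {a | b} with a > b).
Cooling by t (for t below the temperature (a - b)/2 = 53/2) taxes each move by t: {a | b} cooled by t is {a - t | b + t}.
Cooling amount: t = 6
Cooled Left option: 28 - 6 = 22
Cooled Right option: -25 + 6 = -19
Cooled game: {22 | -19}
Left option = 22

22


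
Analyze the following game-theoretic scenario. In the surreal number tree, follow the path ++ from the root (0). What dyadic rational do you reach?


Sign expansion: ++
Rule: track bounds (lo, hi), initially (-inf, +inf). On '+', the current value becomes lo and we move to the simplest number in (value, hi): value + 1 if hi = +inf, otherwise the midpoint (value + hi)/2. On '-', the current value becomes hi and we move to value - 1 if lo = -inf, otherwise the midpoint (lo + value)/2.
Start at 0.
Step 1: sign = +, move right. Bounds: (0, +inf). Value = 1
Step 2: sign = +, move right. Bounds: (1, +inf). Value = 2
The surreal number with sign expansion ++ is 2.

2


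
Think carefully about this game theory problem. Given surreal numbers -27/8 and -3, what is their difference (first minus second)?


x = -27/8, y = -3
Converting to common denominator: 8
x = -27/8, y = -24/8
x - y = -27/8 - -3 = -3/8

-3/8


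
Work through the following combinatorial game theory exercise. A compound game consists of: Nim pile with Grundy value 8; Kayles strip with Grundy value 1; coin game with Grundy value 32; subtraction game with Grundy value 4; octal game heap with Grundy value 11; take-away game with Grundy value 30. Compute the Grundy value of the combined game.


By the Sprague-Grundy theorem, the Grundy value of a sum of games is the XOR of individual Grundy values.
Nim pile: Grundy value = 8. Running XOR: 0 XOR 8 = 8
Kayles strip: Grundy value = 1. Running XOR: 8 XOR 1 = 9
coin game: Grundy value = 32. Running XOR: 9 XOR 32 = 41
subtraction game: Grundy value = 4. Running XOR: 41 XOR 4 = 45
octal game heap: Grundy value = 11. Running XOR: 45 XOR 11 = 38
take-away game: Grundy value = 30. Running XOR: 38 XOR 30 = 56
The combined Grundy value is 56.

56


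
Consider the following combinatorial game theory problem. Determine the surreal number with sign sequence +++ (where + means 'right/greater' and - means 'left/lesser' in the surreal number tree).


Sign expansion: +++
Rule: track bounds (lo, hi), initially (-inf, +inf). On '+', the current value becomes lo and we move to the simplest number in (value, hi): value + 1 if hi = +inf, otherwise the midpoint (value + hi)/2. On '-', the current value becomes hi and we move to value - 1 if lo = -inf, otherwise the midpoint (lo + value)/2.
Start at 0.
Step 1: sign = +, move right. Bounds: (0, +inf). Value = 1
Step 2: sign = +, move right. Bounds: (1, +inf). Value = 2
Step 3: sign = +, move right. Bounds: (2, +inf). Value = 3
The surreal number with sign expansion +++ is 3.

3


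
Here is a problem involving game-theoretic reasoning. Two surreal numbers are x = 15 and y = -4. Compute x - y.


x = 15, y = -4
x - y = 15 - -4 = 19

19


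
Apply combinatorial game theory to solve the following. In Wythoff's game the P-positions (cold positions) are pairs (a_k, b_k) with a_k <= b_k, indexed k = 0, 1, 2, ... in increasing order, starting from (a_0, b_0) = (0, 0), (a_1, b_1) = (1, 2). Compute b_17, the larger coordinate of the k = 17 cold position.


By Wythoff's theorem, a_k = floor(k * phi) and b_k = floor(k * phi^2) = a_k + k, where phi = (1 + sqrt(5))/2 is the golden ratio.
phi = (1 + sqrt(5))/2 = 1.618034
phi^2 = phi + 1 = 2.618034
k = 17
k * phi^2 = 17 * 2.618034 = 44.506578
b_17 = floor(k * phi^2) = 44 (check: a_17 + k = 27 + 17 = 44)

44
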